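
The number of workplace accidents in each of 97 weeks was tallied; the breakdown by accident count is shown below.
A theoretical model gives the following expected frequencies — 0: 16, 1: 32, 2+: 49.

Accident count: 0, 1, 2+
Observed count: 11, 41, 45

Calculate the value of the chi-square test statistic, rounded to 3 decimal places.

χ² = (11−16)²/16 + (41−32)²/32 + (45−49)²/49
   = 1.5625 + 2.5313 + 0.3265
Sum = 4.420

4.420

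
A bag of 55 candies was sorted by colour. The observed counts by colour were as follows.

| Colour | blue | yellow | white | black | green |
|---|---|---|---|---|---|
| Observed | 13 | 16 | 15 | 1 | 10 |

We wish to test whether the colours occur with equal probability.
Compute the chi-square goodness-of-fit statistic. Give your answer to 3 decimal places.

13.273

Under H₀ each category has probability 1/5, so each expected count is 55/5 = 11.
blue: (13 − 11)²/11 = 4/11 = 0.3636
yellow: (16 − 11)²/11 = 25/11 = 2.2727
white: (15 − 11)²/11 = 16/11 = 1.4545
black: (1 − 11)²/11 = 100/11 = 9.0909
green: (10 − 11)²/11 = 1/11 = 0.0909
Sum = 13.273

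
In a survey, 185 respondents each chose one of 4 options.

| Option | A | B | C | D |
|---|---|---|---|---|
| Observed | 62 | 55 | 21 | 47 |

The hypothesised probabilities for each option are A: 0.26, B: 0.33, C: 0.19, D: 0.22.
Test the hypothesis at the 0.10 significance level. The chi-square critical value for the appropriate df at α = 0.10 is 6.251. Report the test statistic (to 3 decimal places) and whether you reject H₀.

11.288; reject

Expected counts E_i = n·p_i: 185×0.26 = 48.1, 185×0.33 = 61.05, 185×0.19 = 35.15, 185×0.22 = 40.7.
cat         O        E   (O−E)²/E
A          62     48.1     4.0168
B          55    61.05     0.5995
C          21    35.15     5.6962
D          47     40.7     0.9752
Sum = 11.288
df = 3. Since 11.288 > 6.251, we reject H₀.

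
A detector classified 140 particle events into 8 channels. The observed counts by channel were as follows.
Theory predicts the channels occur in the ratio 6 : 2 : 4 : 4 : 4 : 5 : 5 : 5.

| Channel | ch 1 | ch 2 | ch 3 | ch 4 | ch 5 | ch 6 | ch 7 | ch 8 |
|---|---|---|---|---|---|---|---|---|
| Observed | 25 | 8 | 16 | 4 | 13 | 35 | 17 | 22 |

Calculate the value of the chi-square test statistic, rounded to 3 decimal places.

21.504

Ratio total = 35. Expected counts: 140×6/35 = 24, 140×2/35 = 8, 140×4/35 = 16, 140×4/35 = 16, 140×4/35 = 16, 140×5/35 = 20, 140×5/35 = 20, 140×5/35 = 20.
cat         O        E   (O−E)²/E
ch 1       25       24     0.0417
ch 2        8        8     0.0000
ch 3       16       16     0.0000
ch 4        4       16     9.0000
ch 5       13       16     0.5625
ch 6       35       20    11.2500
ch 7       17       20     0.4500
ch 8       22       20     0.2000
Sum = 21.504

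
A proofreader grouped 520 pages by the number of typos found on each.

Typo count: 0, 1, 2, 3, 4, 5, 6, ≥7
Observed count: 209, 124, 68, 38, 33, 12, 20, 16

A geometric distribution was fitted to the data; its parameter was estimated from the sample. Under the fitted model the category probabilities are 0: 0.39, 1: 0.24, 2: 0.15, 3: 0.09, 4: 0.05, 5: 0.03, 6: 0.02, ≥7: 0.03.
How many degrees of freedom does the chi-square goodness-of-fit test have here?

6

There are k = 8 categories and 1 parameter estimated from the data, so df = 8 − 1 − 1 = 6.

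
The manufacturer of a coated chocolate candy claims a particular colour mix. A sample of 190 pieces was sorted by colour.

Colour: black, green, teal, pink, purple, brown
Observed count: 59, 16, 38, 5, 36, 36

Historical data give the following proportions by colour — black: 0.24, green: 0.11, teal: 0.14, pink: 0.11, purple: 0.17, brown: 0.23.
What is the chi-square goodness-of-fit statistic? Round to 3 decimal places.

Expected counts E_i = n·p_i: 190×0.24 = 45.6, 190×0.11 = 20.9, 190×0.14 = 26.6, 190×0.11 = 20.9, 190×0.17 = 32.3, 190×0.23 = 43.7.
cat         O        E   (O−E)²/E
black      59     45.6     3.9377
green      16     20.9     1.1488
teal       38     26.6     4.8857
pink        5     20.9    12.0962
purple     36     32.3     0.4238
brown      36     43.7     1.3568
Sum = 23.849

23.849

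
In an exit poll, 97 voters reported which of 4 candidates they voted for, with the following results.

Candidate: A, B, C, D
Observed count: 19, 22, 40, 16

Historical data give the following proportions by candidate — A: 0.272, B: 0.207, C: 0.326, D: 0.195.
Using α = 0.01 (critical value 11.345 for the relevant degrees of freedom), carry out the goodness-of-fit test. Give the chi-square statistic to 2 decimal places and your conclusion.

Expected counts E_i = n·p_i: 97×0.272 = 26.384, 97×0.207 = 20.079, 97×0.326 = 31.622, 97×0.195 = 18.915.
A: (19 − 26.384)²/26.384 = 54.523456/26.384 = 2.067
B: (22 − 20.079)²/20.079 = 3.690241/20.079 = 0.184
C: (40 − 31.622)²/31.622 = 70.190884/31.622 = 2.220
D: (16 − 18.915)²/18.915 = 8.497225/18.915 = 0.449
Sum = 4.92
df = 3. Since 4.92 < 11.345, we do not reject H₀.

4.92; do not reject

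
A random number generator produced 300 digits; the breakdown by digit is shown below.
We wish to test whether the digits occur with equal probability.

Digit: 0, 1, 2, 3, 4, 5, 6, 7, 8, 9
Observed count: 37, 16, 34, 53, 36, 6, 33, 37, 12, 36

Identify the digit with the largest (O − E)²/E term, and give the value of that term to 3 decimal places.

Expected count for each of the 10 categories: 300/10 = 30.
χ² = (37−30)²/30 + (16−30)²/30 + (34−30)²/30 + (53−30)²/30 + (36−30)²/30 + (6−30)²/30 + (33−30)²/30 + (37−30)²/30 + (12−30)²/30 + (36−30)²/30
   = 1.6333 + 6.5333 + 0.5333 + 17.6333 + 1.2000 + 19.2000 + 0.3000 + 1.6333 + 10.8000 + 1.2000
The largest term is for 5: 19.200.

5, 19.200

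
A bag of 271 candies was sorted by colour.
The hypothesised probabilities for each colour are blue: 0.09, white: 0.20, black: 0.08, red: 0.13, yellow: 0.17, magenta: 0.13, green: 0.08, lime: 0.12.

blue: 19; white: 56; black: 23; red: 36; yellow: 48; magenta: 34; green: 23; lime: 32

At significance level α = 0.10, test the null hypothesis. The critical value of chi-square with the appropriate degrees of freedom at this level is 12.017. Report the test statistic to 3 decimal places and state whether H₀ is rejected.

1.561; do not reject

Expected counts E_i = n·p_i: 271×0.09 = 24.39, 271×0.20 = 54.2, 271×0.08 = 21.68, 271×0.13 = 35.23, 271×0.17 = 46.07, 271×0.13 = 35.23, 271×0.08 = 21.68, 271×0.12 = 32.52.
χ² = (19−24.39)²/24.39 + (56−54.2)²/54.2 + (23−21.68)²/21.68 + (36−35.23)²/35.23 + (48−46.07)²/46.07 + (34−35.23)²/35.23 + (23−21.68)²/21.68 + (32−32.52)²/32.52
   = 1.1911 + 0.0598 + 0.0804 + 0.0168 + 0.0809 + 0.0429 + 0.0804 + 0.0083
Sum = 1.561
df = 7. Since 1.561 < 12.017, we do not reject H₀.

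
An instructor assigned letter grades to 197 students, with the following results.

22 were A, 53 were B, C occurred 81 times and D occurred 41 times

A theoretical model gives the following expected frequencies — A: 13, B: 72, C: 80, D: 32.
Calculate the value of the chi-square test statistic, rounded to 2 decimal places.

13.79

χ² = (22−13)²/13 + (53−72)²/72 + (81−80)²/80 + (41−32)²/32
   = 6.231 + 5.014 + 0.013 + 2.531
Sum = 13.79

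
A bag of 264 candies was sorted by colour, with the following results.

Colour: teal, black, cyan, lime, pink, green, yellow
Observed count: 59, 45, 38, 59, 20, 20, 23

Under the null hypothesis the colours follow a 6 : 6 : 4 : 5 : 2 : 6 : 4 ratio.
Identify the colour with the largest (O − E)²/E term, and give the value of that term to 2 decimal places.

green, 16.33

Ratio total = 33. Expected counts: 264×6/33 = 48, 264×6/33 = 48, 264×4/33 = 32, 264×5/33 = 40, 264×2/33 = 16, 264×6/33 = 48, 264×4/33 = 32.
cat         O        E   (O−E)²/E
teal       59       48      2.521
black      45       48      0.188
cyan       38       32      1.125
lime       59       40      9.025
pink       20       16      1.000
green      20       48     16.333
yellow     23       32      2.531
The largest term is for green: 16.33.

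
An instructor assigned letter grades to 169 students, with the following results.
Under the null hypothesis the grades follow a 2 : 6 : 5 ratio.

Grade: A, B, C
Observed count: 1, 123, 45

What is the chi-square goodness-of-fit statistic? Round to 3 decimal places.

56.154

Ratio total = 13. Expected counts: 169×2/13 = 26, 169×6/13 = 78, 169×5/13 = 65.
A: (1 − 26)²/26 = 625/26 = 24.0385
B: (123 − 78)²/78 = 2025/78 = 25.9615
C: (45 − 65)²/65 = 400/65 = 6.1538
Sum = 56.154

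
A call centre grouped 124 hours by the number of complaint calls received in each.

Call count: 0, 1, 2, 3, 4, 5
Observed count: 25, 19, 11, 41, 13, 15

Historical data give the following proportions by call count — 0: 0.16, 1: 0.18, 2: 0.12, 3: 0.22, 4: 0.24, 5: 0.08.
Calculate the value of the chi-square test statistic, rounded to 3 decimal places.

Expected counts E_i = n·p_i: 124×0.16 = 19.84, 124×0.18 = 22.32, 124×0.12 = 14.88, 124×0.22 = 27.28, 124×0.24 = 29.76, 124×0.08 = 9.92.
0: (25 − 19.84)²/19.84 = 26.6256/19.84 = 1.3420
1: (19 − 22.32)²/22.32 = 11.0224/22.32 = 0.4938
2: (11 − 14.88)²/14.88 = 15.0544/14.88 = 1.0117
3: (41 − 27.28)²/27.28 = 188.2384/27.28 = 6.9002
4: (13 − 29.76)²/29.76 = 280.8976/29.76 = 9.4388
5: (15 − 9.92)²/9.92 = 25.8064/9.92 = 2.6015
Sum = 21.788

21.788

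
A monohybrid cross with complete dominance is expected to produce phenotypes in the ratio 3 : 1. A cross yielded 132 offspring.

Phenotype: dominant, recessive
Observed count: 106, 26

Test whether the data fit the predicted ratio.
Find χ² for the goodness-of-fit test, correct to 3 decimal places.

1.980

Ratio total = 4. Expected counts: 132×3/4 = 99, 132×1/4 = 33.
χ² = (106−99)²/99 + (26−33)²/33
   = 0.4949 + 1.4848
Sum = 1.980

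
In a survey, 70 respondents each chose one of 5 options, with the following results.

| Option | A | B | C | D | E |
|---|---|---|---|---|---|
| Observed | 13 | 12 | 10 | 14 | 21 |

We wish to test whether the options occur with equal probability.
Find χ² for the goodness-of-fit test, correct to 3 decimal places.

5.000

Under H₀ each category has probability 1/5, so each expected count is 70/5 = 14.
A: (13 − 14)²/14 = 1/14 = 0.0714
B: (12 − 14)²/14 = 4/14 = 0.2857
C: (10 − 14)²/14 = 16/14 = 1.1429
D: (14 − 14)²/14 = 0/14 = 0.0000
E: (21 − 14)²/14 = 49/14 = 3.5000
Sum = 5.000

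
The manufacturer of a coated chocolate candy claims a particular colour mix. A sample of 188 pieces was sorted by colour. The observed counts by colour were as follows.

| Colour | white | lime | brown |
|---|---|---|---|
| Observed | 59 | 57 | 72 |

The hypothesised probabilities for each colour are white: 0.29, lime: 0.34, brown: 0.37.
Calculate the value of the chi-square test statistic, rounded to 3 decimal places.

Expected counts E_i = n·p_i: 188×0.29 = 54.52, 188×0.34 = 63.92, 188×0.37 = 69.56.
white: (59 − 54.52)²/54.52 = 20.0704/54.52 = 0.3681
lime: (57 − 63.92)²/63.92 = 47.8864/63.92 = 0.7492
brown: (72 − 69.56)²/69.56 = 5.9536/69.56 = 0.0856
Sum = 1.203

1.203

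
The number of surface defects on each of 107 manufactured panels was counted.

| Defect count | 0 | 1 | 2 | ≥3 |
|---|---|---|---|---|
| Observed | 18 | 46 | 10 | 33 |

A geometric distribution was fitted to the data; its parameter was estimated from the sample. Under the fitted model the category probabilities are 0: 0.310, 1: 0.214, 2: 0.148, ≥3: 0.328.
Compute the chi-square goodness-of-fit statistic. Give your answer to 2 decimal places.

Expected counts E_i = n·p_i: 107×0.310 = 33.17, 107×0.214 = 22.898, 107×0.148 = 15.836, 107×0.328 = 35.096.
cat         O        E   (O−E)²/E
0          18    33.17      6.938
1          46   22.898     23.308
2          10   15.836      2.151
≥3         33   35.096      0.125
Sum = 32.52

32.52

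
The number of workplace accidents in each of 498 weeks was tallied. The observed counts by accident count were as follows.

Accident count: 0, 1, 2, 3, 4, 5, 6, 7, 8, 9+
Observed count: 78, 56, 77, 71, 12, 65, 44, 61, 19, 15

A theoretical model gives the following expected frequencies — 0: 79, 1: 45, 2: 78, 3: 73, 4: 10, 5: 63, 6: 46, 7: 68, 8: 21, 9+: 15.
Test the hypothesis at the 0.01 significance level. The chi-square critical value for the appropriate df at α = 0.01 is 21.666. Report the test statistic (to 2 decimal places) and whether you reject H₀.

χ² = (78−79)²/79 + (56−45)²/45 + (77−78)²/78 + (71−73)²/73 + (12−10)²/10 + (65−63)²/63 + (44−46)²/46 + (61−68)²/68 + (19−21)²/21 + (15−15)²/15
   = 0.013 + 2.689 + 0.013 + 0.055 + 0.400 + 0.063 + 0.087 + 0.721 + 0.190 + 0.000
Sum = 4.23
df = 9. Since 4.23 < 21.666, we do not reject H₀.

4.23; do not reject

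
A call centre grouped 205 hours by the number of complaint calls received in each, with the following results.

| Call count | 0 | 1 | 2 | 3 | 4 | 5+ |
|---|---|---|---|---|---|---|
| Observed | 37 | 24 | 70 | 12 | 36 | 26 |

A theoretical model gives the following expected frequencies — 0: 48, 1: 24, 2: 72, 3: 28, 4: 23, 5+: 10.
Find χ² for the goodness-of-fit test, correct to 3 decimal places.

44.667

cat         O        E   (O−E)²/E
0          37       48     2.5208
1          24       24     0.0000
2          70       72     0.0556
3          12       28     9.1429
4          36       23     7.3478
5+         26       10    25.6000
Sum = 44.667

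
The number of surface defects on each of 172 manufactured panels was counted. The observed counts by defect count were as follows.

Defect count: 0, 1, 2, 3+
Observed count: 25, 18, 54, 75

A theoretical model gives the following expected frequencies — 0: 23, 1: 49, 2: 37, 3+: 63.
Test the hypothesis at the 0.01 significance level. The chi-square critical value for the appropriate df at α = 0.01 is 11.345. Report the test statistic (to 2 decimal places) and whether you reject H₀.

29.88; reject

cat         O        E   (O−E)²/E
0          25       23      0.174
1          18       49     19.612
2          54       37      7.811
3+         75       63      2.286
Sum = 29.88
df = 3. Since 29.88 > 11.345, we reject H₀.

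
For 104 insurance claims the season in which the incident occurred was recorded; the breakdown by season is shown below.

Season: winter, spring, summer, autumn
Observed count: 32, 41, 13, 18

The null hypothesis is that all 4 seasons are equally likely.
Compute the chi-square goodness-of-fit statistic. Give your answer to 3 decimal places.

19.000

Expected count for each of the 4 categories: 104/4 = 26.
cat         O        E   (O−E)²/E
winter     32       26     1.3846
spring     41       26     8.6538
summer     13       26     6.5000
autumn     18       26     2.4615
Sum = 19.000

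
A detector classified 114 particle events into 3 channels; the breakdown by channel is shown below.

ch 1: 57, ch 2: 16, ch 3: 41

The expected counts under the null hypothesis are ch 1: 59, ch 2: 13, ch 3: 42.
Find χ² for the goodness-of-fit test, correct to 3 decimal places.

χ² = (57−59)²/59 + (16−13)²/13 + (41−42)²/42
   = 0.0678 + 0.6923 + 0.0238
Sum = 0.784

0.784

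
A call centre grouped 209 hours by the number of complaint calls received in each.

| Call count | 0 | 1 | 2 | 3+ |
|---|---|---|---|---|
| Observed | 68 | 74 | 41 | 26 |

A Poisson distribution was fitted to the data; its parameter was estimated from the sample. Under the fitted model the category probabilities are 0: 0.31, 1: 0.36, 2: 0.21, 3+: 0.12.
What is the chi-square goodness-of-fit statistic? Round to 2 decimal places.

Expected counts E_i = n·p_i: 209×0.31 = 64.79, 209×0.36 = 75.24, 209×0.21 = 43.89, 209×0.12 = 25.08.
cat         O        E   (O−E)²/E
0          68    64.79      0.159
1          74    75.24      0.020
2          41    43.89      0.190
3+         26    25.08      0.034
Sum = 0.40

0.40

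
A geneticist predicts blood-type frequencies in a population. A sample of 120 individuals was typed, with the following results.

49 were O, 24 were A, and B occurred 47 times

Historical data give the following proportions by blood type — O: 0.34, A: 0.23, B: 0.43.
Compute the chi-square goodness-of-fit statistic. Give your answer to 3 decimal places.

Expected counts E_i = n·p_i: 120×0.34 = 40.8, 120×0.23 = 27.6, 120×0.43 = 51.6.
cat         O        E   (O−E)²/E
O          49     40.8     1.6480
A          24     27.6     0.4696
B          47     51.6     0.4101
Sum = 2.528

2.528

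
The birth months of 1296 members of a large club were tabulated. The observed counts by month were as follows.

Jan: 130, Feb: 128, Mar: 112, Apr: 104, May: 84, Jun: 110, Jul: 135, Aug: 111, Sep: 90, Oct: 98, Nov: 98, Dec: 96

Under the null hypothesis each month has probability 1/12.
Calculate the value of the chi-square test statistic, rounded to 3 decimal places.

26.870

Expected count for each of the 12 categories: 1296/12 = 108.
cat         O        E   (O−E)²/E
Jan       130      108     4.4815
Feb       128      108     3.7037
Mar       112      108     0.1481
Apr       104      108     0.1481
May        84      108     5.3333
Jun       110      108     0.0370
Jul       135      108     6.7500
Aug       111      108     0.0833
Sep        90      108     3.0000
Oct        98      108     0.9259
Nov        98      108     0.9259
Dec        96      108     1.3333
Sum = 26.870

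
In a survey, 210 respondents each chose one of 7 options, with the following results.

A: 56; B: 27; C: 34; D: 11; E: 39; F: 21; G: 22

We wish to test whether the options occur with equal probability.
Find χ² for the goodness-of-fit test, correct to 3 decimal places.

42.933

Expected count for each of the 7 categories: 210/7 = 30.
χ² = (56−30)²/30 + (27−30)²/30 + (34−30)²/30 + (11−30)²/30 + (39−30)²/30 + (21−30)²/30 + (22−30)²/30
   = 22.5333 + 0.3000 + 0.5333 + 12.0333 + 2.7000 + 2.7000 + 2.1333
Sum = 42.933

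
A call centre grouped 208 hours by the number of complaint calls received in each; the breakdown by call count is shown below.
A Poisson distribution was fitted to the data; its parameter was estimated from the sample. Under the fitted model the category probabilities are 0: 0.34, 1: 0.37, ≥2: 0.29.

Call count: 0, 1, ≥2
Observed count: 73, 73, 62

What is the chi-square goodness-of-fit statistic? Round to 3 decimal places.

Expected counts E_i = n·p_i: 208×0.34 = 70.72, 208×0.37 = 76.96, 208×0.29 = 60.32.
χ² = (73−70.72)²/70.72 + (73−76.96)²/76.96 + (62−60.32)²/60.32
   = 0.0735 + 0.2038 + 0.0468
Sum = 0.324

0.324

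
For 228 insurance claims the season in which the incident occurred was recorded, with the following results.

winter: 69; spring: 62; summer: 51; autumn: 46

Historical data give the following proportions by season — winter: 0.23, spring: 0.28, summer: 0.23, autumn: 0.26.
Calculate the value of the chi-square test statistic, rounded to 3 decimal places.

8.297

Expected counts E_i = n·p_i: 228×0.23 = 52.44, 228×0.28 = 63.84, 228×0.23 = 52.44, 228×0.26 = 59.28.
cat         O        E   (O−E)²/E
winter     69    52.44     5.2295
spring     62    63.84     0.0530
summer     51    52.44     0.0395
autumn     46    59.28     2.9750
Sum = 8.297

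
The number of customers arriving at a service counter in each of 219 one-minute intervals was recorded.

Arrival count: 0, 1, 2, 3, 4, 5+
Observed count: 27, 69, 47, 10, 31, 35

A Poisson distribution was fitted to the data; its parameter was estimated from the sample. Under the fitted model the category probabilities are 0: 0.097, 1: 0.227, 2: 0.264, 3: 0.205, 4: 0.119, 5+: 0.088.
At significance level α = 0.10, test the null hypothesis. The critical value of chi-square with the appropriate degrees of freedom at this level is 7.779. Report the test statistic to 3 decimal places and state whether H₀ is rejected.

Expected counts E_i = n·p_i: 219×0.097 = 21.243, 219×0.227 = 49.713, 219×0.264 = 57.816, 219×0.205 = 44.895, 219×0.119 = 26.061, 219×0.088 = 19.272.
χ² = (27−21.243)²/21.243 + (69−49.713)²/49.713 + (47−57.816)²/57.816 + (10−44.895)²/44.895 + (31−26.061)²/26.061 + (35−19.272)²/19.272
   = 1.5602 + 7.4827 + 2.0234 + 27.1224 + 0.9360 + 12.8357
Sum = 51.960
df = 4. Since 51.960 > 7.779, we reject H₀.

51.960; reject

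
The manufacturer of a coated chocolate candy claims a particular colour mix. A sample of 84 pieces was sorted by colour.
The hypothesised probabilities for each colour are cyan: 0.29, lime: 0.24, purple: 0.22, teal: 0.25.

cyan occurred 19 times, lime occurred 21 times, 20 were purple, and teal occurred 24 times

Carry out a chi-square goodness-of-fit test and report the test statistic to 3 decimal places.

1.768

Expected counts E_i = n·p_i: 84×0.29 = 24.36, 84×0.24 = 20.16, 84×0.22 = 18.48, 84×0.25 = 21.
χ² = (19−24.36)²/24.36 + (21−20.16)²/20.16 + (20−18.48)²/18.48 + (24−21)²/21
   = 1.1794 + 0.0350 + 0.1250 + 0.4286
Sum = 1.768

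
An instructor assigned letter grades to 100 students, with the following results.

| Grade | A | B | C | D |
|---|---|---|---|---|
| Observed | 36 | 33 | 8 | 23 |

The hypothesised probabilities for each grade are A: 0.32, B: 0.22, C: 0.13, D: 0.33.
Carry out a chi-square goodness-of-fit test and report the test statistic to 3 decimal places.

10.953

Expected counts E_i = n·p_i: 100×0.32 = 32, 100×0.22 = 22, 100×0.13 = 13, 100×0.33 = 33.
χ² = (36−32)²/32 + (33−22)²/22 + (8−13)²/13 + (23−33)²/33
   = 0.5000 + 5.5000 + 1.9231 + 3.0303
Sum = 10.953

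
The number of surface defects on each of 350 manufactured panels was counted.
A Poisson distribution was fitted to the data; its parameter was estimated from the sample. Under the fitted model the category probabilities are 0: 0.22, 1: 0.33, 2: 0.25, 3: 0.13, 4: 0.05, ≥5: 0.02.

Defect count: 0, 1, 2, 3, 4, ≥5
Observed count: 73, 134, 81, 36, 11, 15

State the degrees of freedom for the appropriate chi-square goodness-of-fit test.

4

There are k = 6 categories and 1 parameter estimated from the data, so df = 6 − 1 − 1 = 4.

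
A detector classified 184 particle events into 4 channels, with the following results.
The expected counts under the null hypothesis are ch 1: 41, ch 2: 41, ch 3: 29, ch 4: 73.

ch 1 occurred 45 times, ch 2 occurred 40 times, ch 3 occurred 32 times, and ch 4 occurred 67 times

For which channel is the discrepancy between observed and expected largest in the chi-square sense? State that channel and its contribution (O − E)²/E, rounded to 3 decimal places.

cat         O        E   (O−E)²/E
ch 1       45       41     0.3902
ch 2       40       41     0.0244
ch 3       32       29     0.3103
ch 4       67       73     0.4932
The largest term is for ch 4: 0.493.

ch 4, 0.493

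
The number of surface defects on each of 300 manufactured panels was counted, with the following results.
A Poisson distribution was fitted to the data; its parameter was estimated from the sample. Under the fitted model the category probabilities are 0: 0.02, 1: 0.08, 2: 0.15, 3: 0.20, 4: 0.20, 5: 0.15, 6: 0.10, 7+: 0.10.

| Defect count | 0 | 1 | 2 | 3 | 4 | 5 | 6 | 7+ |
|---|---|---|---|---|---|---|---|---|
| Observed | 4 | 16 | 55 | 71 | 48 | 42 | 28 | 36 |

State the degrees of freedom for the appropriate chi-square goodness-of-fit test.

There are k = 8 categories and 1 parameter estimated from the data, so df = 8 − 1 − 1 = 6.

6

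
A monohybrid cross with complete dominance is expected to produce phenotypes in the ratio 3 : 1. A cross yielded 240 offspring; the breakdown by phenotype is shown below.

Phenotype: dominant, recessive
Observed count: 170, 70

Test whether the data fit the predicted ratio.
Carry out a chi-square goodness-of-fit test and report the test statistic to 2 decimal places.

Ratio total = 4. Expected counts: 240×3/4 = 180, 240×1/4 = 60.
dominant: (170 − 180)²/180 = 100/180 = 0.556
recessive: (70 − 60)²/60 = 100/60 = 1.667
Sum = 2.22

2.22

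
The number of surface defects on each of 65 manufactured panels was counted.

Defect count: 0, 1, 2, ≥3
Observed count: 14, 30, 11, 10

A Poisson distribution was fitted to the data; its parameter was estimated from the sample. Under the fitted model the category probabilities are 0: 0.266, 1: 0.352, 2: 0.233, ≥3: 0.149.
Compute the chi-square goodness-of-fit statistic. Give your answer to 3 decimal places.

Expected counts E_i = n·p_i: 65×0.266 = 17.29, 65×0.352 = 22.88, 65×0.233 = 15.145, 65×0.149 = 9.685.
0: (14 − 17.29)²/17.29 = 10.8241/17.29 = 0.6260
1: (30 − 22.88)²/22.88 = 50.6944/22.88 = 2.2157
2: (11 − 15.145)²/15.145 = 17.181025/15.145 = 1.1344
≥3: (10 − 9.685)²/9.685 = 0.099225/9.685 = 0.0102
Sum = 3.986

3.986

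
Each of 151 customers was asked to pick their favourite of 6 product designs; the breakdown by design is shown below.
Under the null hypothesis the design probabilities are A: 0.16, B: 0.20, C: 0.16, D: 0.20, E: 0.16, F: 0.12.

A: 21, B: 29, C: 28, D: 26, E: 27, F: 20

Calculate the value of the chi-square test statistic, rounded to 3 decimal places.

Expected counts E_i = n·p_i: 151×0.16 = 24.16, 151×0.20 = 30.2, 151×0.16 = 24.16, 151×0.20 = 30.2, 151×0.16 = 24.16, 151×0.12 = 18.12.
cat         O        E   (O−E)²/E
A          21    24.16     0.4133
B          29     30.2     0.0477
C          28    24.16     0.6103
D          26     30.2     0.5841
E          27    24.16     0.3338
F          20    18.12     0.1951
Sum = 2.184

2.184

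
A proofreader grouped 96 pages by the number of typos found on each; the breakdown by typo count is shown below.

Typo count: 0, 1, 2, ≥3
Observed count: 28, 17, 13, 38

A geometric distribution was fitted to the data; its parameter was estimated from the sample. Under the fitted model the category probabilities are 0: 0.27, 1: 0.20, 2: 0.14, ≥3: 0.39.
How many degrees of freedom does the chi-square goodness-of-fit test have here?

2

There are k = 4 categories and 1 parameter estimated from the data, so df = 4 − 1 − 1 = 2.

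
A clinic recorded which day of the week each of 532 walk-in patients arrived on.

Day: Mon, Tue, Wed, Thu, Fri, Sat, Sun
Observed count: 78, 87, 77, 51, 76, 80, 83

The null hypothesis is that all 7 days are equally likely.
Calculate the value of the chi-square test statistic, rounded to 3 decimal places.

10.737

Under H₀ each category has probability 1/7, so each expected count is 532/7 = 76.
cat         O        E   (O−E)²/E
Mon        78       76     0.0526
Tue        87       76     1.5921
Wed        77       76     0.0132
Thu        51       76     8.2237
Fri        76       76     0.0000
Sat        80       76     0.2105
Sun        83       76     0.6447
Sum = 10.737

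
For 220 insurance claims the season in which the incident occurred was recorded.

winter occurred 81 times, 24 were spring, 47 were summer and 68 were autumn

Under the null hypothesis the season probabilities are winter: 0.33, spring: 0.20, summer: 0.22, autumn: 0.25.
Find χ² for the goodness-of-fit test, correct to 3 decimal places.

13.176

Expected counts E_i = n·p_i: 220×0.33 = 72.6, 220×0.20 = 44, 220×0.22 = 48.4, 220×0.25 = 55.
winter: (81 − 72.6)²/72.6 = 70.56/72.6 = 0.9719
spring: (24 − 44)²/44 = 400/44 = 9.0909
summer: (47 − 48.4)²/48.4 = 1.96/48.4 = 0.0405
autumn: (68 − 55)²/55 = 169/55 = 3.0727
Sum = 13.176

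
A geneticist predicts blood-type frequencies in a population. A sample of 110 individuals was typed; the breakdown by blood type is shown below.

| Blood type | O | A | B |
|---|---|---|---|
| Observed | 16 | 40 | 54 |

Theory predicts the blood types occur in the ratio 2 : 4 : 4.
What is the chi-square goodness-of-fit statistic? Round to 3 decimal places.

4.273

Ratio total = 10. Expected counts: 110×2/10 = 22, 110×4/10 = 44, 110×4/10 = 44.
O: (16 − 22)²/22 = 36/22 = 1.6364
A: (40 − 44)²/44 = 16/44 = 0.3636
B: (54 − 44)²/44 = 100/44 = 2.2727
Sum = 4.273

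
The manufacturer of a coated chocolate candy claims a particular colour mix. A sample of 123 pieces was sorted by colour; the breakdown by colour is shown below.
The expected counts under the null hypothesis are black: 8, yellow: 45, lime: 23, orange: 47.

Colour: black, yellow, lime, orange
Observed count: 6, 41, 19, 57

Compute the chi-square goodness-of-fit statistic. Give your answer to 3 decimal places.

3.679

cat         O        E   (O−E)²/E
black       6        8     0.5000
yellow     41       45     0.3556
lime       19       23     0.6957
orange     57       47     2.1277
Sum = 3.679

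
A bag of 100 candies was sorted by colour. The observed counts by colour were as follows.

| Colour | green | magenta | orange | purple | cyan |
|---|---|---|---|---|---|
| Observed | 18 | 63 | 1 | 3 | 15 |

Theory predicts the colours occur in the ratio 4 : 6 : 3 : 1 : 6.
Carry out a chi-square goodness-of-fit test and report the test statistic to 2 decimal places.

57.87

Ratio total = 20. Expected counts: 100×4/20 = 20, 100×6/20 = 30, 100×3/20 = 15, 100×1/20 = 5, 100×6/20 = 30.
green: (18 − 20)²/20 = 4/20 = 0.200
magenta: (63 − 30)²/30 = 1089/30 = 36.300
orange: (1 − 15)²/15 = 196/15 = 13.067
purple: (3 − 5)²/5 = 4/5 = 0.800
cyan: (15 − 30)²/30 = 225/30 = 7.500
Sum = 57.87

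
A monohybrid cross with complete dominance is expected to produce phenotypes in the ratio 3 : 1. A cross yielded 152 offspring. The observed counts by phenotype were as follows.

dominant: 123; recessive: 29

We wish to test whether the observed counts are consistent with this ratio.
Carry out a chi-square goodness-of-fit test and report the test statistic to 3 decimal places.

2.842

Ratio total = 4. Expected counts: 152×3/4 = 114, 152×1/4 = 38.
cat            O        E   (O−E)²/E
dominant     123      114     0.7105
recessive     29       38     2.1316
Sum = 2.842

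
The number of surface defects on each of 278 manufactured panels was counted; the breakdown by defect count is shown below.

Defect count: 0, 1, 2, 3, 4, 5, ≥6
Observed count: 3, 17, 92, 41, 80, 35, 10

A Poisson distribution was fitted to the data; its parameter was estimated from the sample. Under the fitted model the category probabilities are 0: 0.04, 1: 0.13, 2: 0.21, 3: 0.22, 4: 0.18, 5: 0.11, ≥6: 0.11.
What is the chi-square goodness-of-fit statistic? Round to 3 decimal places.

Expected counts E_i = n·p_i: 278×0.04 = 11.12, 278×0.13 = 36.14, 278×0.21 = 58.38, 278×0.22 = 61.16, 278×0.18 = 50.04, 278×0.11 = 30.58, 278×0.11 = 30.58.
0: (3 − 11.12)²/11.12 = 65.9344/11.12 = 5.9294
1: (17 − 36.14)²/36.14 = 366.3396/36.14 = 10.1367
2: (92 − 58.38)²/58.38 = 1130.3044/58.38 = 19.3612
3: (41 − 61.16)²/61.16 = 406.4256/61.16 = 6.6453
4: (80 − 50.04)²/50.04 = 897.6016/50.04 = 17.9377
5: (35 − 30.58)²/30.58 = 19.5364/30.58 = 0.6389
≥6: (10 − 30.58)²/30.58 = 423.5364/30.58 = 13.8501
Sum = 74.499

74.499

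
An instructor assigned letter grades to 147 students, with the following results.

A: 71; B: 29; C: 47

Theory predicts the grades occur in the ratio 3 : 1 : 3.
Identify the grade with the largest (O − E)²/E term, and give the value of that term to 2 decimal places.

C, 4.06

Ratio total = 7. Expected counts: 147×3/7 = 63, 147×1/7 = 21, 147×3/7 = 63.
χ² = (71−63)²/63 + (29−21)²/21 + (47−63)²/63
   = 1.016 + 3.048 + 4.063
The largest term is for C: 4.06.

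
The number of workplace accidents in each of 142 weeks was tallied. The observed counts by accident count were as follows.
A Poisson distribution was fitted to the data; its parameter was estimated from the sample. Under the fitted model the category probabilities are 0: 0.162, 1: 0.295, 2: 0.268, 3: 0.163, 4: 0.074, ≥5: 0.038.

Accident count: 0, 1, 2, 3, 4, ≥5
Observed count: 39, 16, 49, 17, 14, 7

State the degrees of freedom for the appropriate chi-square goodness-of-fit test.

There are k = 6 categories and 1 parameter estimated from the data, so df = 6 − 1 − 1 = 4.

4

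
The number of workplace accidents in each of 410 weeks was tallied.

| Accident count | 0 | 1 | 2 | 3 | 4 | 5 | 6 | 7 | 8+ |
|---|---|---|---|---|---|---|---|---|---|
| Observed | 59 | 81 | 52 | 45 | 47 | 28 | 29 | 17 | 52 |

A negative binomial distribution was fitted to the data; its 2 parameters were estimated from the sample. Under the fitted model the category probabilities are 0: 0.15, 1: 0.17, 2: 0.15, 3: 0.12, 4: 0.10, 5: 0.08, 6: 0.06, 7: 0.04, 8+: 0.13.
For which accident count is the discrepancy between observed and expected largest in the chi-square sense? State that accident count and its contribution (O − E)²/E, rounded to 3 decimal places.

Expected counts E_i = n·p_i: 410×0.15 = 61.5, 410×0.17 = 69.7, 410×0.15 = 61.5, 410×0.12 = 49.2, 410×0.10 = 41, 410×0.08 = 32.8, 410×0.06 = 24.6, 410×0.04 = 16.4, 410×0.13 = 53.3.
0: (59 − 61.5)²/61.5 = 6.25/61.5 = 0.1016
1: (81 − 69.7)²/69.7 = 127.69/69.7 = 1.8320
2: (52 − 61.5)²/61.5 = 90.25/61.5 = 1.4675
3: (45 − 49.2)²/49.2 = 17.64/49.2 = 0.3585
4: (47 − 41)²/41 = 36/41 = 0.8780
5: (28 − 32.8)²/32.8 = 23.04/32.8 = 0.7024
6: (29 − 24.6)²/24.6 = 19.36/24.6 = 0.7870
7: (17 − 16.4)²/16.4 = 0.36/16.4 = 0.0220
8+: (52 − 53.3)²/53.3 = 1.69/53.3 = 0.0317
The largest term is for 1: 1.832.

1, 1.832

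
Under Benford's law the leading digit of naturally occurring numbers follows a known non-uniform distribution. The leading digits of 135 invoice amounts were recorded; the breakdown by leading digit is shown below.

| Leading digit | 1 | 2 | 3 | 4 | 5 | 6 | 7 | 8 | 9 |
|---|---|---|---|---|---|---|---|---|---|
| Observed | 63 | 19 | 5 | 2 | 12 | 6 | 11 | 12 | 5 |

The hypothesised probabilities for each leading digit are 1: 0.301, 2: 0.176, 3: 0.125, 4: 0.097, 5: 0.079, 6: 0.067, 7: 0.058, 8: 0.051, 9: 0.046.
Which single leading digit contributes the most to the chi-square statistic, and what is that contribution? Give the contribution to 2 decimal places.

Expected counts E_i = n·p_i: 135×0.301 = 40.635, 135×0.176 = 23.76, 135×0.125 = 16.875, 135×0.097 = 13.095, 135×0.079 = 10.665, 135×0.067 = 9.045, 135×0.058 = 7.83, 135×0.051 = 6.885, 135×0.046 = 6.21.
1: (63 − 40.635)²/40.635 = 500.193225/40.635 = 12.309
2: (19 − 23.76)²/23.76 = 22.6576/23.76 = 0.954
3: (5 − 16.875)²/16.875 = 141.015625/16.875 = 8.356
4: (2 − 13.095)²/13.095 = 123.099025/13.095 = 9.400
5: (12 − 10.665)²/10.665 = 1.782225/10.665 = 0.167
6: (6 − 9.045)²/9.045 = 9.272025/9.045 = 1.025
7: (11 − 7.83)²/7.83 = 10.0489/7.83 = 1.283
8: (12 − 6.885)²/6.885 = 26.163225/6.885 = 3.800
9: (5 − 6.21)²/6.21 = 1.4641/6.21 = 0.236
The largest term is for 1: 12.31.

1, 12.31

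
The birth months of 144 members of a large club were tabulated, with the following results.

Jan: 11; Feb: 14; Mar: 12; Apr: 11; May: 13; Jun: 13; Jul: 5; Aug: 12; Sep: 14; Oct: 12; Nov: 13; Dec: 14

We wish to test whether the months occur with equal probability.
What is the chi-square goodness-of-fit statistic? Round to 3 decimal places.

Under H₀ each category has probability 1/12, so each expected count is 144/12 = 12.
cat         O        E   (O−E)²/E
Jan        11       12     0.0833
Feb        14       12     0.3333
Mar        12       12     0.0000
Apr        11       12     0.0833
May        13       12     0.0833
Jun        13       12     0.0833
Jul         5       12     4.0833
Aug        12       12     0.0000
Sep        14       12     0.3333
Oct        12       12     0.0000
Nov        13       12     0.0833
Dec        14       12     0.3333
Sum = 5.500

5.500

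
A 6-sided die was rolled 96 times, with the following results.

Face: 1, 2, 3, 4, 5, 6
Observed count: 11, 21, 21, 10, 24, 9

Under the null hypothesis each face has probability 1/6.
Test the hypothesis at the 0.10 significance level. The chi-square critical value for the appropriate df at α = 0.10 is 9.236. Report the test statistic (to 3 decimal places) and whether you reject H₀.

14.000; reject

Expected count for each of the 6 categories: 96/6 = 16.
1: (11 − 16)²/16 = 25/16 = 1.5625
2: (21 − 16)²/16 = 25/16 = 1.5625
3: (21 − 16)²/16 = 25/16 = 1.5625
4: (10 − 16)²/16 = 36/16 = 2.2500
5: (24 − 16)²/16 = 64/16 = 4.0000
6: (9 − 16)²/16 = 49/16 = 3.0625
Sum = 14.000
df = 5. Since 14.000 > 9.236, we reject H₀.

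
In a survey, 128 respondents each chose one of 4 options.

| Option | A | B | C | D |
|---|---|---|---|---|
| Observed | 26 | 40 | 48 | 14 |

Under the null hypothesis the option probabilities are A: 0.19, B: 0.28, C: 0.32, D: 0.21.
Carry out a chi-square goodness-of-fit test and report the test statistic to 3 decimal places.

7.981

Expected counts E_i = n·p_i: 128×0.19 = 24.32, 128×0.28 = 35.84, 128×0.32 = 40.96, 128×0.21 = 26.88.
cat         O        E   (O−E)²/E
A          26    24.32     0.1161
B          40    35.84     0.4829
C          48    40.96     1.2100
D          14    26.88     6.1717
Sum = 7.981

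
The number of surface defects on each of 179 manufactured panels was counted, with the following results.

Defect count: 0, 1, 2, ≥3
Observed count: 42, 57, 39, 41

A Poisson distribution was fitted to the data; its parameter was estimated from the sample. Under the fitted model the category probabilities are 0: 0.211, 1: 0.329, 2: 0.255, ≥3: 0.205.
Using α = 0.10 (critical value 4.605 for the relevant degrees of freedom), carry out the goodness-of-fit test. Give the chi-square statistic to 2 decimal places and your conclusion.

Expected counts E_i = n·p_i: 179×0.211 = 37.769, 179×0.329 = 58.891, 179×0.255 = 45.645, 179×0.205 = 36.695.
0: (42 − 37.769)²/37.769 = 17.901361/37.769 = 0.474
1: (57 − 58.891)²/58.891 = 3.575881/58.891 = 0.061
2: (39 − 45.645)²/45.645 = 44.156025/45.645 = 0.967
≥3: (41 − 36.695)²/36.695 = 18.533025/36.695 = 0.505
Sum = 2.01
df = 2. Since 2.01 < 4.605, we do not reject H₀.

2.01; do not reject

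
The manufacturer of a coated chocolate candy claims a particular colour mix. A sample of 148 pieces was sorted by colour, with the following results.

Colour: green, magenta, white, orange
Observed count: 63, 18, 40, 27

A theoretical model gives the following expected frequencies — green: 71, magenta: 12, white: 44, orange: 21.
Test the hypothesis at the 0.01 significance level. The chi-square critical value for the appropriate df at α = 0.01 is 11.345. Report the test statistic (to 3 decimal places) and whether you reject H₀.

χ² = (63−71)²/71 + (18−12)²/12 + (40−44)²/44 + (27−21)²/21
   = 0.9014 + 3.0000 + 0.3636 + 1.7143
Sum = 5.979
df = 3. Since 5.979 < 11.345, we do not reject H₀.

5.979; do not reject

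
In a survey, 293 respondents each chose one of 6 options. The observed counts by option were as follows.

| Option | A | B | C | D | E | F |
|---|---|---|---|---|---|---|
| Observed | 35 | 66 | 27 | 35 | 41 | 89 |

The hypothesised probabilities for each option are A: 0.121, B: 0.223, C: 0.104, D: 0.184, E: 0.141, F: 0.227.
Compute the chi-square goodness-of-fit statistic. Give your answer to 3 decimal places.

Expected counts E_i = n·p_i: 293×0.121 = 35.453, 293×0.223 = 65.339, 293×0.104 = 30.472, 293×0.184 = 53.912, 293×0.141 = 41.313, 293×0.227 = 66.511.
A: (35 − 35.453)²/35.453 = 0.205209/35.453 = 0.0058
B: (66 − 65.339)²/65.339 = 0.436921/65.339 = 0.0067
C: (27 − 30.472)²/30.472 = 12.054784/30.472 = 0.3956
D: (35 − 53.912)²/53.912 = 357.663744/53.912 = 6.6342
E: (41 − 41.313)²/41.313 = 0.097969/41.313 = 0.0024
F: (89 − 66.511)²/66.511 = 505.755121/66.511 = 7.6041
Sum = 14.649

14.649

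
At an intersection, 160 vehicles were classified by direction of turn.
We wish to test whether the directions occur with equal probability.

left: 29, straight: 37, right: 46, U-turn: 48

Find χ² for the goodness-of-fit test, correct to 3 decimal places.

5.750

Under H₀ each category has probability 1/4, so each expected count is 160/4 = 40.
cat           O        E   (O−E)²/E
left         29       40     3.0250
straight     37       40     0.2250
right        46       40     0.9000
U-turn       48       40     1.6000
Sum = 5.750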